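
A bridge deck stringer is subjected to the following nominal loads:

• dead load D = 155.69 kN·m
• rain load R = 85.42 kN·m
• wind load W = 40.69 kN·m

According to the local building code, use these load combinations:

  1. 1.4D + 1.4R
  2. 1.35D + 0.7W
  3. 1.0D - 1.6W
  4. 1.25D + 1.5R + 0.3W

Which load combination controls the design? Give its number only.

Combination 1

1. 1.4(155.69) + 1.4(85.42) = 337.55
2. 1.35(155.69) + 0.7(40.69) = 238.66
3. 1.0(155.69) - 1.6(40.69) = 90.59
4. 1.25(155.69) + 1.5(85.42) + 0.3(40.69) = 334.95
The largest value is 337.55 kN·m from combination 1.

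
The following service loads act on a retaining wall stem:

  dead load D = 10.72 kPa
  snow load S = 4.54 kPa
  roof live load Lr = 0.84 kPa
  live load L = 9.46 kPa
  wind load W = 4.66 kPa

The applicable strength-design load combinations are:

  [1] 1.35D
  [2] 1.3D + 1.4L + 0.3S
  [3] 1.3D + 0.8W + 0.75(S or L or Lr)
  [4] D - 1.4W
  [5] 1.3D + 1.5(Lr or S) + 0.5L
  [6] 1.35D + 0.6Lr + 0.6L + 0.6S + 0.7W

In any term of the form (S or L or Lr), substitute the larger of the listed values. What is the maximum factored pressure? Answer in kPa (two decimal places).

28.54 kPa

(S or L or Lr) → L = 9.46 kPa; (Lr or S) → S = 4.54 kPa.
[1] 1.35(10.72) = 14.47
[2] 1.3(10.72) + 1.4(9.46) + 0.3(4.54) = 13.94 + 13.24 + 1.36 = 28.54
[3] 1.3(10.72) + 0.8(4.66) + 0.75(9.46) = 24.76
[4] 1.0(10.72) - 1.4(4.66) = 10.72 - 6.52 = 4.20
[5] 1.3(10.72) + 1.5(4.54) + 0.5(9.46) = 13.94 + 6.81 + 4.73 = 25.48
[6] 1.35(10.72) + 0.6(0.84) + 0.6(9.46) + 0.6(4.54) + 0.7(4.66) = 26.64
The controlling combination is 2, giving 28.54 kPa.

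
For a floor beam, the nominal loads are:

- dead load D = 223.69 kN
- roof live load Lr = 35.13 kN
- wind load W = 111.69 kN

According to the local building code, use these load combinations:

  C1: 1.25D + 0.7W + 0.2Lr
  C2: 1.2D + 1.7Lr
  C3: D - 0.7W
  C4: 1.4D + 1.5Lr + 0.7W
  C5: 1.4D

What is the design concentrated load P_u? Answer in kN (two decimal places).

444.04 kN

C1: 1.25(223.69) + 0.7(111.69) + 0.2(35.13) = 364.82
C2: 1.2(223.69) + 1.7(35.13) = 328.15
C3: 1.0(223.69) - 0.7(111.69) = 145.51
C4: 1.4(223.69) + 1.5(35.13) + 0.7(111.69) = 444.04
C5: 1.4(223.69) = 313.17
Maximum is from combination 4.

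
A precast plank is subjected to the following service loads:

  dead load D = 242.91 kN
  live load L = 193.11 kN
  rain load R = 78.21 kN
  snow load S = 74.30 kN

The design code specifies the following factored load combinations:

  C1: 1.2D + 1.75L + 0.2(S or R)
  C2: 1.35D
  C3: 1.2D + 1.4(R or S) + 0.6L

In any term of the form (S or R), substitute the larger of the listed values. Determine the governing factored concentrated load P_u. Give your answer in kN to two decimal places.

(S or R) → R = 78.21 kN; (R or S) → R = 78.21 kN.
C1: 1.2(242.91) + 1.75(193.11) + 0.2(78.21) = 645.08
C2: 1.35(242.91) = 327.93
C3: 1.2(242.91) + 1.4(78.21) + 0.6(193.11) = 291.49 + 109.49 + 115.87 = 516.85
The controlling combination is 1, giving 645.08 kN.

645.08 kN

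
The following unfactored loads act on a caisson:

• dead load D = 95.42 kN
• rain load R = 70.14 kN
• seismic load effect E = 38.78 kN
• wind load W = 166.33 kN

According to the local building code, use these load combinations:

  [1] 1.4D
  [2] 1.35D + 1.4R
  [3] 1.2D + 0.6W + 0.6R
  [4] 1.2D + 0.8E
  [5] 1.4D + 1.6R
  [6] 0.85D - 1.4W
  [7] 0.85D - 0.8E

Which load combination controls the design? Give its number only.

[1] 1.4(95.42) = 133.59
[2] 1.35(95.42) + 1.4(70.14) = 227.01
[3] 1.2(95.42) + 0.6(166.33) + 0.6(70.14) = 256.39
[4] 1.2(95.42) + 0.8(38.78) = 145.53
[5] 1.4(95.42) + 1.6(70.14) = 133.59 + 112.22 = 245.81
[6] 0.85(95.42) - 1.4(166.33) = -151.76
[7] 0.85(95.42) - 0.8(38.78) = 50.08
The largest value is 256.39 kN from combination 3.

Combination 3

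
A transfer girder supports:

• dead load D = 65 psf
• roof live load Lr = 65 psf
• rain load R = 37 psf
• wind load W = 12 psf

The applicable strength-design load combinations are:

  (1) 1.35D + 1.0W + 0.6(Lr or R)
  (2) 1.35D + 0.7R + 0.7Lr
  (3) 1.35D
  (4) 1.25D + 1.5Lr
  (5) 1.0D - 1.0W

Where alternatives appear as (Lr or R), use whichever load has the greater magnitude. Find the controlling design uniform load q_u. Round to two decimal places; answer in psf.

178.75 psf

(Lr or R) → Lr = 65 psf.
(1) 1.35(65) + 1.0(12) + 0.6(65) = 87.75 + 12.00 + 39.00 = 138.75
(2) 1.35(65) + 0.7(37) + 0.7(65) = 87.75 + 25.90 + 45.50 = 159.15
(3) 1.35(65) = 87.75
(4) 1.25(65) + 1.5(65) = 81.25 + 97.50 = 178.75
(5) 1.0(65) - 1.0(12) = 65.00 - 12.00 = 53.00
The controlling combination is 4, giving 178.75 psf.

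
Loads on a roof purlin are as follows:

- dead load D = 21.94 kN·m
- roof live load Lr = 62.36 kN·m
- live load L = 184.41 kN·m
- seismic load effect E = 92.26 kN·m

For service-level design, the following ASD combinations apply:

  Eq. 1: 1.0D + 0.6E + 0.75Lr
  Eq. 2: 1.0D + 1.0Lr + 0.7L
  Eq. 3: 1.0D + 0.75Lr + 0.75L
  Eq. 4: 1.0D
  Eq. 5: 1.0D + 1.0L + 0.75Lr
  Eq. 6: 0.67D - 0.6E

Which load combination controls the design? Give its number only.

Eq. 1: 1.0(21.94) + 0.6(92.26) + 0.75(62.36) = 21.94 + 55.36 + 46.77 = 124.07
Eq. 2: 1.0(21.94) + 1.0(62.36) + 0.7(184.41) = 21.94 + 62.36 + 129.09 = 213.39
Eq. 3: 1.0(21.94) + 0.75(62.36) + 0.75(184.41) = 21.94 + 46.77 + 138.31 = 207.02
Eq. 4: 1.0(21.94) = 21.94
Eq. 5: 1.0(21.94) + 1.0(184.41) + 0.75(62.36) = 21.94 + 184.41 + 46.77 = 253.12
Eq. 6: 0.67(21.94) - 0.6(92.26) = 14.70 - 55.36 = -40.66
The largest value is 253.12 kN·m from combination 5.

Combination 5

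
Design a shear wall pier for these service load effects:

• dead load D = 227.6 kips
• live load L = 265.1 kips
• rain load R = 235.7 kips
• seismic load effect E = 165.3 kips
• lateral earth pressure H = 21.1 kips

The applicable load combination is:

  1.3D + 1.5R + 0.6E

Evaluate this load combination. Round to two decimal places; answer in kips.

1.3(227.6) + 1.5(235.7) + 0.6(165.3) = 295.88 + 353.55 + 99.18 = 748.61
P_u = 748.61 kips.

748.61 kips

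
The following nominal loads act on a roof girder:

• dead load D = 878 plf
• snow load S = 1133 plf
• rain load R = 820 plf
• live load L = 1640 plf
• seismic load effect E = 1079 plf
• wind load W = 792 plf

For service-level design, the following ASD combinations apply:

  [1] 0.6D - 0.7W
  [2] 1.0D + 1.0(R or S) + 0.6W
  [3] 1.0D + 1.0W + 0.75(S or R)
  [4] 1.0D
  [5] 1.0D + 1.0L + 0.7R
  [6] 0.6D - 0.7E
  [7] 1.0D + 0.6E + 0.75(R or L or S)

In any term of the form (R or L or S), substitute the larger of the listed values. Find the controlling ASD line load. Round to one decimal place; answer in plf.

3092.0 plf

(R or S) → S = 1133 plf; (S or R) → S = 1133 plf; (R or L or S) → L = 1640 plf.
[1] 0.6(878) - 0.7(792) = 526.8 - 554.4 = -27.6
[2] 1.0(878) + 1.0(1133) + 0.6(792) = 878.0 + 1133.0 + 475.2 = 2486.2
[3] 1.0(878) + 1.0(792) + 0.75(1133) = 878.0 + 792.0 + 849.8 = 2519.8
[4] 1.0(878) = 878.0
[5] 1.0(878) + 1.0(1640) + 0.7(820) = 878.0 + 1640.0 + 574.0 = 3092.0
[6] 0.6(878) - 0.7(1079) = 526.8 - 755.3 = -228.5
[7] 1.0(878) + 0.6(1079) + 0.75(1640) = 878.0 + 647.4 + 1230.0 = 2755.4
The controlling combination is 5, giving 3092.0 plf.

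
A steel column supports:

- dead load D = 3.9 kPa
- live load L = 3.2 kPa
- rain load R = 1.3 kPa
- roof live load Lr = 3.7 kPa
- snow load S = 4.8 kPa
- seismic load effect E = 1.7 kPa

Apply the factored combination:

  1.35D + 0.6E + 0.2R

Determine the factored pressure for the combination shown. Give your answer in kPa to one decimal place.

6.5 kPa

1.35(3.9) + 0.6(1.7) + 0.2(1.3) = 6.5
p_u = 6.5 kPa.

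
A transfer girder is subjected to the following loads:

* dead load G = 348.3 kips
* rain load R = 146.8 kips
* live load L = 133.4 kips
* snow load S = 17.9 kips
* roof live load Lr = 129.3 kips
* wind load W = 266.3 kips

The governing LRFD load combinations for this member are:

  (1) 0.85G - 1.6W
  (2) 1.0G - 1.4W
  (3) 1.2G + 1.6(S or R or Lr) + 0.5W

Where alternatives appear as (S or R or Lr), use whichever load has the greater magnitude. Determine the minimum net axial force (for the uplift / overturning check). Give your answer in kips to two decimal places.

-130.03 kips

(S or R or Lr) → R = 146.8 kips.
(1) 0.85(348.3) - 1.6(266.3) = -130.03
(2) 1.0(348.3) - 1.4(266.3) = -24.52
(3) 1.2(348.3) + 1.6(146.8) + 0.5(266.3) = 785.99
Combination 1 gives the minimum: -130.03 kips.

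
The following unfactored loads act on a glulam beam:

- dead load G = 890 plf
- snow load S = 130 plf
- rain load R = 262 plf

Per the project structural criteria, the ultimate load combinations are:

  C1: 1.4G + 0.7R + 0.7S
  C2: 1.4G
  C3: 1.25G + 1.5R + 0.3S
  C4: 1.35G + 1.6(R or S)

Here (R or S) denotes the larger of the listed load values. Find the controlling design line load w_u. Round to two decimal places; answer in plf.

1620.70 plf

(R or S) → R = 262 plf.
C1: 1.4(890) + 0.7(262) + 0.7(130) = 1520.40
C2: 1.4(890) = 1246.00
C3: 1.25(890) + 1.5(262) + 0.3(130) = 1544.50
C4: 1.35(890) + 1.6(262) = 1620.70
Maximum is from combination 4.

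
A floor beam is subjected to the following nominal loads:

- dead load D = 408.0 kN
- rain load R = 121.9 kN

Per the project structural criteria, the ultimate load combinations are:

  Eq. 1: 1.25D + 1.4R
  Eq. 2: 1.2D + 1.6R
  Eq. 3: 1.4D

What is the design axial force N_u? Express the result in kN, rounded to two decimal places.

Eq. 1: 1.25(408.0) + 1.4(121.9) = 510.00 + 170.66 = 680.66
Eq. 2: 1.2(408.0) + 1.6(121.9) = 489.60 + 195.04 = 684.64
Eq. 3: 1.4(408.0) = 571.20
Maximum is from combination 2.

684.64 kN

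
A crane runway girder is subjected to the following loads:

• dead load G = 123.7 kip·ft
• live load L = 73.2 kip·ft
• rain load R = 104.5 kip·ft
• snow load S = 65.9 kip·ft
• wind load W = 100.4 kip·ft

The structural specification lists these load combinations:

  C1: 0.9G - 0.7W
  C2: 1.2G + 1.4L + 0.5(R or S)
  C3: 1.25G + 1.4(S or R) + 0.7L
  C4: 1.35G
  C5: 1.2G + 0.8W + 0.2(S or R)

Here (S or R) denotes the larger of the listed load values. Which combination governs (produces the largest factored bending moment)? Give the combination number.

(R or S) → R = 104.5 kip·ft; (S or R) → R = 104.5 kip·ft.
C1: 0.9(123.7) - 0.7(100.4) = 111.33 - 70.28 = 41.05
C2: 1.2(123.7) + 1.4(73.2) + 0.5(104.5) = 148.44 + 102.48 + 52.25 = 303.17
C3: 1.25(123.7) + 1.4(104.5) + 0.7(73.2) = 154.63 + 146.30 + 51.24 = 352.17
C4: 1.35(123.7) = 167.00
C5: 1.2(123.7) + 0.8(100.4) + 0.2(104.5) = 148.44 + 80.32 + 20.90 = 249.66
The largest value is 352.17 kip·ft from combination 3.

Combination 3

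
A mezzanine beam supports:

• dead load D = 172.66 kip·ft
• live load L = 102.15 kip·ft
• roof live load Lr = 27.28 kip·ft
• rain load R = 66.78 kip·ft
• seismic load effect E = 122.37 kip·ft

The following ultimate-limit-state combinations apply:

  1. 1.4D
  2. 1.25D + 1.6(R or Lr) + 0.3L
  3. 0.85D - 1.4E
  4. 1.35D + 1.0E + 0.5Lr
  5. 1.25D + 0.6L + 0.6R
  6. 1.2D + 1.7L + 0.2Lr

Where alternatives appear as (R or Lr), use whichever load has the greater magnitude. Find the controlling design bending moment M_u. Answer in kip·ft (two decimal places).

386.30 kip·ft

(R or Lr) → R = 66.78 kip·ft.
1. 1.4(172.66) = 241.72
2. 1.25(172.66) + 1.6(66.78) + 0.3(102.15) = 353.32
3. 0.85(172.66) - 1.4(122.37) = -24.56
4. 1.35(172.66) + 1.0(122.37) + 0.5(27.28) = 369.10
5. 1.25(172.66) + 0.6(102.15) + 0.6(66.78) = 317.18
6. 1.2(172.66) + 1.7(102.15) + 0.2(27.28) = 386.30
Maximum is from combination 6.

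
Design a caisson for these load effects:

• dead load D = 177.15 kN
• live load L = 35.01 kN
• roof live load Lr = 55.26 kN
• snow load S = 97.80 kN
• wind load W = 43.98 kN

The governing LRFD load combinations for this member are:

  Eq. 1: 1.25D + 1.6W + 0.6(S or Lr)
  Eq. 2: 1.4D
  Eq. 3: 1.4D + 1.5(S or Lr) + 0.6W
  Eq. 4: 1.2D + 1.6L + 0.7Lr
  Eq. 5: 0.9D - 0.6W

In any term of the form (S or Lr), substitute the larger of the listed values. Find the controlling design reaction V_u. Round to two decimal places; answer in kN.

(S or Lr) → S = 97.80 kN.
Eq. 1: 1.25(177.15) + 1.6(43.98) + 0.6(97.80) = 221.44 + 70.37 + 58.68 = 350.49
Eq. 2: 1.4(177.15) = 248.01
Eq. 3: 1.4(177.15) + 1.5(97.80) + 0.6(43.98) = 248.01 + 146.70 + 26.39 = 421.10
Eq. 4: 1.2(177.15) + 1.6(35.01) + 0.7(55.26) = 212.58 + 56.02 + 38.68 = 307.28
Eq. 5: 0.9(177.15) - 0.6(43.98) = 159.44 - 26.39 = 133.05
Maximum is from combination 3.

421.10 kN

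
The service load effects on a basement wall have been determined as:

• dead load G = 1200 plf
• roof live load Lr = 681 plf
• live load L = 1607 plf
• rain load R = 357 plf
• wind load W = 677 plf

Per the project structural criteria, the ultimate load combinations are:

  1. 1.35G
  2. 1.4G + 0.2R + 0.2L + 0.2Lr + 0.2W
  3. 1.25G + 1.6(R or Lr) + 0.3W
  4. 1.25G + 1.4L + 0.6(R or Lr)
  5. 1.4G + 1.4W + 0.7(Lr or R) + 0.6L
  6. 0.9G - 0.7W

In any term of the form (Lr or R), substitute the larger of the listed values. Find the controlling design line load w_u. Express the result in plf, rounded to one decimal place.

4158.4 plf

(R or Lr) → Lr = 681 plf; (Lr or R) → Lr = 681 plf.
1. 1.35(1200) = 1620.0
2. 1.4(1200) + 0.2(357) + 0.2(1607) + 0.2(681) + 0.2(677) = 1680.0 + 71.4 + 321.4 + 136.2 + 135.4 = 2344.4
3. 1.25(1200) + 1.6(681) + 0.3(677) = 1500.0 + 1089.6 + 203.1 = 2792.7
4. 1.25(1200) + 1.4(1607) + 0.6(681) = 1500.0 + 2249.8 + 408.6 = 4158.4
5. 1.4(1200) + 1.4(677) + 0.7(681) + 0.6(1607) = 1680.0 + 947.8 + 476.7 + 964.2 = 4068.7
6. 0.9(1200) - 0.7(677) = 1080.0 - 473.9 = 606.1
Combination 4 governs: w_u = 4158.4 plf.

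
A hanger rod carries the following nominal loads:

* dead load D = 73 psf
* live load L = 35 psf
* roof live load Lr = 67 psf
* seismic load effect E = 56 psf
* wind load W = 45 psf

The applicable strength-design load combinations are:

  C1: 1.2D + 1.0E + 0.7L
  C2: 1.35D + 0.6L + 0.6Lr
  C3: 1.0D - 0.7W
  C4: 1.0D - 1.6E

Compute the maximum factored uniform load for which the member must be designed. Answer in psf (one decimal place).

C1: 1.2(73) + 1.0(56) + 0.7(35) = 87.6 + 56.0 + 24.5 = 168.1
C2: 1.35(73) + 0.6(35) + 0.6(67) = 98.6 + 21.0 + 40.2 = 159.8
C3: 1.0(73) - 0.7(45) = 73.0 - 31.5 = 41.5
C4: 1.0(73) - 1.6(56) = 73.0 - 89.6 = -16.6
Maximum is from combination 1.

168.1 psf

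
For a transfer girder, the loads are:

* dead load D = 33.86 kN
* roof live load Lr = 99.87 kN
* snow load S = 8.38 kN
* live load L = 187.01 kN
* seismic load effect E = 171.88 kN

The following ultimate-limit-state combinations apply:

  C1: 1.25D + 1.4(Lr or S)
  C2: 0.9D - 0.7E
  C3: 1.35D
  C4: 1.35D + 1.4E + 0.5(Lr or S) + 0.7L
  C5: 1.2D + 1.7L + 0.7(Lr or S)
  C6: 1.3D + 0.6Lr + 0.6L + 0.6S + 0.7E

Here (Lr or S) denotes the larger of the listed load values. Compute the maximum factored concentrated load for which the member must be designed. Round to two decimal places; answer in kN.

(Lr or S) → Lr = 99.87 kN.
C1: 1.25(33.86) + 1.4(99.87) = 182.14
C2: 0.9(33.86) - 0.7(171.88) = -89.84
C3: 1.35(33.86) = 45.71
C4: 1.35(33.86) + 1.4(171.88) + 0.5(99.87) + 0.7(187.01) = 45.71 + 240.63 + 49.94 + 130.91 = 467.19
C5: 1.2(33.86) + 1.7(187.01) + 0.7(99.87) = 40.63 + 317.92 + 69.91 = 428.46
C6: 1.3(33.86) + 0.6(99.87) + 0.6(187.01) + 0.6(8.38) + 0.7(171.88) = 341.49
Maximum is from combination 4.

467.19 kN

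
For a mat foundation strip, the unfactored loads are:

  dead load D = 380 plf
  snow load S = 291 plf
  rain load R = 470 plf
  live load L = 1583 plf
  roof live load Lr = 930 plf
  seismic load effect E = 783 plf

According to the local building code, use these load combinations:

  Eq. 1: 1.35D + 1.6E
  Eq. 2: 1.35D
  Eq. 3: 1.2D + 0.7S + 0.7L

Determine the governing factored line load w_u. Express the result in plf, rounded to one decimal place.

1767.8 plf

Eq. 1: 1.35(380) + 1.6(783) = 513.0 + 1252.8 = 1765.8
Eq. 2: 1.35(380) = 513.0
Eq. 3: 1.2(380) + 0.7(291) + 0.7(1583) = 456.0 + 203.7 + 1108.1 = 1767.8
Maximum is from combination 3.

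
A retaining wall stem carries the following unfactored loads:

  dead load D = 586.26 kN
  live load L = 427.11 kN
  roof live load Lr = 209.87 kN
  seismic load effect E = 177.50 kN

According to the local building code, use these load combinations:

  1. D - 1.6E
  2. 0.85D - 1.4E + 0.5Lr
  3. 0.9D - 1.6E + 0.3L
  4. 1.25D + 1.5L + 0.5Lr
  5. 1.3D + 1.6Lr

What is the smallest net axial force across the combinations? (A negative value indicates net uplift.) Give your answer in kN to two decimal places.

302.26 kN

1. 1.0(586.26) - 1.6(177.50) = 302.26
2. 0.85(586.26) - 1.4(177.50) + 0.5(209.87) = 354.76
3. 0.9(586.26) - 1.6(177.50) + 0.3(427.11) = 371.77
4. 1.25(586.26) + 1.5(427.11) + 0.5(209.87) = 1478.43
5. 1.3(586.26) + 1.6(209.87) = 1097.93
Combination 1 gives the minimum: 302.26 kN.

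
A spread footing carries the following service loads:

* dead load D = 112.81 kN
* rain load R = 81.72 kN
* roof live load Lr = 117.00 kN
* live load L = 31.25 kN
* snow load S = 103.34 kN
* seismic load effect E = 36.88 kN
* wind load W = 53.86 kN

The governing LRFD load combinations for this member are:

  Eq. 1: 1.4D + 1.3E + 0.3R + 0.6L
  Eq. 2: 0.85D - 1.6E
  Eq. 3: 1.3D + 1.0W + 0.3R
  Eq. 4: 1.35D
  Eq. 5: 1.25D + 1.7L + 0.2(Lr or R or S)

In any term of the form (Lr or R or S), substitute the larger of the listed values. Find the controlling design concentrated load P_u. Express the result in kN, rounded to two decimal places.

249.14 kN

(Lr or R or S) → Lr = 117.00 kN.
Eq. 1: 1.4(112.81) + 1.3(36.88) + 0.3(81.72) + 0.6(31.25) = 157.93 + 47.94 + 24.52 + 18.75 = 249.14
Eq. 2: 0.85(112.81) - 1.6(36.88) = 95.89 - 59.01 = 36.88
Eq. 3: 1.3(112.81) + 1.0(53.86) + 0.3(81.72) = 146.65 + 53.86 + 24.52 = 225.03
Eq. 4: 1.35(112.81) = 152.29
Eq. 5: 1.25(112.81) + 1.7(31.25) + 0.2(117.00) = 141.01 + 53.13 + 23.40 = 217.54
Maximum is from combination 1.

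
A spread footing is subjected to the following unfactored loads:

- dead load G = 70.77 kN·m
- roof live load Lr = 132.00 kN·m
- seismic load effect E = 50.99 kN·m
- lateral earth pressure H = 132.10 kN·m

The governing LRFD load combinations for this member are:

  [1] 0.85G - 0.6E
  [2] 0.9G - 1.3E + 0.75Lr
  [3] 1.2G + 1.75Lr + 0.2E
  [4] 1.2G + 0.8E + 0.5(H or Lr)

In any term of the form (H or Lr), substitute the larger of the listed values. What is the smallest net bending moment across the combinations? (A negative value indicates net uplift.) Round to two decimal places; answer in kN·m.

(H or Lr) → H = 132.10 kN·m.
[1] 0.85(70.77) - 0.6(50.99) = 29.56
[2] 0.9(70.77) - 1.3(50.99) + 0.75(132.00) = 96.41
[3] 1.2(70.77) + 1.75(132.00) + 0.2(50.99) = 326.12
[4] 1.2(70.77) + 0.8(50.99) + 0.5(132.10) = 191.77
Combination 1 gives the minimum: 29.56 kN·m.

29.56 kN·m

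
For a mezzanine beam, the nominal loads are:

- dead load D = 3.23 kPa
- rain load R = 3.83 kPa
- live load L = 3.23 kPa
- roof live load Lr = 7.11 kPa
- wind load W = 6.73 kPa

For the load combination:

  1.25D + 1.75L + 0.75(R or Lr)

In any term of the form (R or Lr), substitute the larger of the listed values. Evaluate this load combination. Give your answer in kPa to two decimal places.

(R or Lr) → Lr = 7.11 kPa.
1.25(3.23) + 1.75(3.23) + 0.75(7.11) = 4.04 + 5.65 + 5.33 = 15.02
p_u = 15.02 kPa.

15.02 kPa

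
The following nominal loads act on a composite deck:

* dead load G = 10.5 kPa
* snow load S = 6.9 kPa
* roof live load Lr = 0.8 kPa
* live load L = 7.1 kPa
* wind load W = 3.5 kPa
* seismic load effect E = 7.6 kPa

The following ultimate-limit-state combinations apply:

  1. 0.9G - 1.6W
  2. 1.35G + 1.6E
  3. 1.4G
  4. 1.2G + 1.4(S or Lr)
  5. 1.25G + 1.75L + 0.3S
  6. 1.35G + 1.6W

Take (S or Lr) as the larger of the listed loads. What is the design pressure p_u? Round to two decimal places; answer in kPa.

(S or Lr) → S = 6.9 kPa.
1. 0.9(10.5) - 1.6(3.5) = 3.85
2. 1.35(10.5) + 1.6(7.6) = 26.34
3. 1.4(10.5) = 14.70
4. 1.2(10.5) + 1.4(6.9) = 22.26
5. 1.25(10.5) + 1.75(7.1) + 0.3(6.9) = 27.62
6. 1.35(10.5) + 1.6(3.5) = 19.78
Maximum is from combination 5.

27.62 kPa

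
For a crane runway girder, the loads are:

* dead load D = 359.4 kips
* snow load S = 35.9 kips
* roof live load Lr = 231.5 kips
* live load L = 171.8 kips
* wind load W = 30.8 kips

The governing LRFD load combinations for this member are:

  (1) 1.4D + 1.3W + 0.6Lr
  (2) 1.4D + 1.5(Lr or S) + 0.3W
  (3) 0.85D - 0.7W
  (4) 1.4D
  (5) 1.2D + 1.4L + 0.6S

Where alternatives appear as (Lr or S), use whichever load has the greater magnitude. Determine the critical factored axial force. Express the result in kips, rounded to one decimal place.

(Lr or S) → Lr = 231.5 kips.
(1) 1.4(359.4) + 1.3(30.8) + 0.6(231.5) = 503.2 + 40.0 + 138.9 = 682.1
(2) 1.4(359.4) + 1.5(231.5) + 0.3(30.8) = 503.2 + 347.3 + 9.2 = 859.7
(3) 0.85(359.4) - 0.7(30.8) = 305.5 - 21.6 = 283.9
(4) 1.4(359.4) = 503.2
(5) 1.2(359.4) + 1.4(171.8) + 0.6(35.9) = 431.3 + 240.5 + 21.5 = 693.3
The controlling combination is 2, giving 859.7 kips.

859.7 kips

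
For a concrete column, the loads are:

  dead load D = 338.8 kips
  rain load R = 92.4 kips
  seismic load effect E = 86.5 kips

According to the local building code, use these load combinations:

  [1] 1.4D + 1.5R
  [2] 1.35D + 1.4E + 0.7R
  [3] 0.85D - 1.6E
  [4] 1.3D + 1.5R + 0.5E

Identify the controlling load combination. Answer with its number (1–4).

[1] 1.4(338.8) + 1.5(92.4) = 474.32 + 138.60 = 612.92
[2] 1.35(338.8) + 1.4(86.5) + 0.7(92.4) = 457.38 + 121.10 + 64.68 = 643.16
[3] 0.85(338.8) - 1.6(86.5) = 287.98 - 138.40 = 149.58
[4] 1.3(338.8) + 1.5(92.4) + 0.5(86.5) = 440.44 + 138.60 + 43.25 = 622.29
The largest value is 643.16 kips from combination 2.

Combination 2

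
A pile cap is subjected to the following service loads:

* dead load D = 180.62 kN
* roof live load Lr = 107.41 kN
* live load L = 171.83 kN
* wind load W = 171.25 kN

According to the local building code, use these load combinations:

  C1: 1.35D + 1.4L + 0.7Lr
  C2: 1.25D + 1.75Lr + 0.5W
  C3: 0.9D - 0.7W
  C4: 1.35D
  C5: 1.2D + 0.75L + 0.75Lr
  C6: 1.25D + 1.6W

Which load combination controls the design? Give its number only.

Combination 1

C1: 1.35(180.62) + 1.4(171.83) + 0.7(107.41) = 559.59
C2: 1.25(180.62) + 1.75(107.41) + 0.5(171.25) = 499.37
C3: 0.9(180.62) - 0.7(171.25) = 42.68
C4: 1.35(180.62) = 243.84
C5: 1.2(180.62) + 0.75(171.83) + 0.75(107.41) = 426.17
C6: 1.25(180.62) + 1.6(171.25) = 499.78
The largest value is 559.59 kN from combination 1.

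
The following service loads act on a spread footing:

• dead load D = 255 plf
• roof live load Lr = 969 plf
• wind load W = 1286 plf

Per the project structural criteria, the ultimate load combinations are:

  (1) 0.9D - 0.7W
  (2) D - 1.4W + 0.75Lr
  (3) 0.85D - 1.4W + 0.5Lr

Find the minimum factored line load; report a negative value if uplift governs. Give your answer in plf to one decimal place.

(1) 0.9(255) - 0.7(1286) = 229.5 - 900.2 = -670.7
(2) 1.0(255) - 1.4(1286) + 0.75(969) = -818.7
(3) 0.85(255) - 1.4(1286) + 0.5(969) = -1099.2
Combination 3 gives the minimum: -1099.2 plf.

-1099.2 plf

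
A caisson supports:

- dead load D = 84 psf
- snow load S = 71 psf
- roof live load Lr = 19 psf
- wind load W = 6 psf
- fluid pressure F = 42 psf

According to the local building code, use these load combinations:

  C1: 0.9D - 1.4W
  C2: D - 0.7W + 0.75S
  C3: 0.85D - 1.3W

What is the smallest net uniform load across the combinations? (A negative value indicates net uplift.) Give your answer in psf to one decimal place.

C1: 0.9(84) - 1.4(6) = 75.6 - 8.4 = 67.2
C2: 1.0(84) - 0.7(6) + 0.75(71) = 84.0 - 4.2 + 53.3 = 133.1
C3: 0.85(84) - 1.3(6) = 71.4 - 7.8 = 63.6
Combination 3 gives the minimum: 63.6 psf.

63.6 psf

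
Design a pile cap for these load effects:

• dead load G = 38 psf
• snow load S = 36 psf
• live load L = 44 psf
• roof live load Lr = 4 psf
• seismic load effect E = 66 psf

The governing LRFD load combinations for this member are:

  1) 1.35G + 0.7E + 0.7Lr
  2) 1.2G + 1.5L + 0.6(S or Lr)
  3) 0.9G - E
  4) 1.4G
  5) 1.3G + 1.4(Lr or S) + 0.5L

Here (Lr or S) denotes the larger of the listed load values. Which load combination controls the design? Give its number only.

(S or Lr) → S = 36 psf; (Lr or S) → S = 36 psf.
1) 1.35(38) + 0.7(66) + 0.7(4) = 51.30 + 46.20 + 2.80 = 100.30
2) 1.2(38) + 1.5(44) + 0.6(36) = 45.60 + 66.00 + 21.60 = 133.20
3) 0.9(38) - 1.0(66) = 34.20 - 66.00 = -31.80
4) 1.4(38) = 53.20
5) 1.3(38) + 1.4(36) + 0.5(44) = 49.40 + 50.40 + 22.00 = 121.80
The largest value is 133.20 psf from combination 2.

Combination 2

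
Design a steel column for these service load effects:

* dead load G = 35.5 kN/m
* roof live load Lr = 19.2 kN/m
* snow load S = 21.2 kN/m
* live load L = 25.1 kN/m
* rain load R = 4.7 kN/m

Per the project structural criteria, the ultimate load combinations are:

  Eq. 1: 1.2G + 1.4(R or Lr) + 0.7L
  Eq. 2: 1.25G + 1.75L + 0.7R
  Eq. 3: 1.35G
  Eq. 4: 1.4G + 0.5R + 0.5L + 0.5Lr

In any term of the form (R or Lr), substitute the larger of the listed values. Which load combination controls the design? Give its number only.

Combination 2

(R or Lr) → Lr = 19.2 kN/m.
Eq. 1: 1.2(35.5) + 1.4(19.2) + 0.7(25.1) = 87.05
Eq. 2: 1.25(35.5) + 1.75(25.1) + 0.7(4.7) = 91.59
Eq. 3: 1.35(35.5) = 47.93
Eq. 4: 1.4(35.5) + 0.5(4.7) + 0.5(25.1) + 0.5(19.2) = 74.20
The largest value is 91.59 kN/m from combination 2.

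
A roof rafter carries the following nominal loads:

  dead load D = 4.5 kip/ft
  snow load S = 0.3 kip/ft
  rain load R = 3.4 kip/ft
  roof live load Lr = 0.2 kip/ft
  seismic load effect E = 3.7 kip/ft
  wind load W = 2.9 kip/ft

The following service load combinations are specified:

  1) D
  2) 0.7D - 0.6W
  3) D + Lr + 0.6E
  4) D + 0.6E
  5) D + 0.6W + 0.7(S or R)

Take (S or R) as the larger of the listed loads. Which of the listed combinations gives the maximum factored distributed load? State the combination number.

(S or R) → R = 3.4 kip/ft.
1) 1.0(4.5) = 4.50
2) 0.7(4.5) - 0.6(2.9) = 1.41
3) 1.0(4.5) + 1.0(0.2) + 0.6(3.7) = 6.92
4) 1.0(4.5) + 0.6(3.7) = 6.72
5) 1.0(4.5) + 0.6(2.9) + 0.7(3.4) = 8.62
The largest value is 8.62 kip/ft from combination 5.

Combination 5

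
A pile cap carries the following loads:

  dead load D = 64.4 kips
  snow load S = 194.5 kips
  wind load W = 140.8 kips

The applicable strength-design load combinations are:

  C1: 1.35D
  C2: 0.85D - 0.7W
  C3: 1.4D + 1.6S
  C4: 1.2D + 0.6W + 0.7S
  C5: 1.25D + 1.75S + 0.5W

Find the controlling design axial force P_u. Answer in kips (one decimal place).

491.3 kips

C1: 1.35(64.4) = 86.9
C2: 0.85(64.4) - 0.7(140.8) = -43.8
C3: 1.4(64.4) + 1.6(194.5) = 90.2 + 311.2 = 401.4
C4: 1.2(64.4) + 0.6(140.8) + 0.7(194.5) = 297.9
C5: 1.25(64.4) + 1.75(194.5) + 0.5(140.8) = 80.5 + 340.4 + 70.4 = 491.3
Combination 5 governs: P_u = 491.3 kips.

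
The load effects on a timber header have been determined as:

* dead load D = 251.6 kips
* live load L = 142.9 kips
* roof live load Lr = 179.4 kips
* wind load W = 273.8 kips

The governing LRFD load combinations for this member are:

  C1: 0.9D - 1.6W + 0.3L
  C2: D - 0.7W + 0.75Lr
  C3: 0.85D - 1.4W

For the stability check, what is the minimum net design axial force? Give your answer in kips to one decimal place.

-169.5 kips

C1: 0.9(251.6) - 1.6(273.8) + 0.3(142.9) = -168.8
C2: 1.0(251.6) - 0.7(273.8) + 0.75(179.4) = 194.5
C3: 0.85(251.6) - 1.4(273.8) = -169.5
Combination 3 gives the minimum: -169.5 kips.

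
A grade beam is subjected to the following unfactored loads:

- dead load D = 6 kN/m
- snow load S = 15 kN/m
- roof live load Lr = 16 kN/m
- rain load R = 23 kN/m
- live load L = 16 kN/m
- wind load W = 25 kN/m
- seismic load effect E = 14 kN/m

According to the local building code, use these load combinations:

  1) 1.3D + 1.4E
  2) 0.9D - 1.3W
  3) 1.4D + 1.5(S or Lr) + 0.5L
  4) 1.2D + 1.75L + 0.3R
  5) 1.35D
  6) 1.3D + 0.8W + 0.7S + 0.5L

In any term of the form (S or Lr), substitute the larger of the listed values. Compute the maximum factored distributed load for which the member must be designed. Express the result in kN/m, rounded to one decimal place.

(S or Lr) → Lr = 16 kN/m.
1) 1.3(6) + 1.4(14) = 7.8 + 19.6 = 27.4
2) 0.9(6) - 1.3(25) = 5.4 - 32.5 = -27.1
3) 1.4(6) + 1.5(16) + 0.5(16) = 8.4 + 24.0 + 8.0 = 40.4
4) 1.2(6) + 1.75(16) + 0.3(23) = 7.2 + 28.0 + 6.9 = 42.1
5) 1.35(6) = 8.1
6) 1.3(6) + 0.8(25) + 0.7(15) + 0.5(16) = 7.8 + 20.0 + 10.5 + 8.0 = 46.3
The controlling combination is 6, giving 46.3 kN/m.

46.3 kN/m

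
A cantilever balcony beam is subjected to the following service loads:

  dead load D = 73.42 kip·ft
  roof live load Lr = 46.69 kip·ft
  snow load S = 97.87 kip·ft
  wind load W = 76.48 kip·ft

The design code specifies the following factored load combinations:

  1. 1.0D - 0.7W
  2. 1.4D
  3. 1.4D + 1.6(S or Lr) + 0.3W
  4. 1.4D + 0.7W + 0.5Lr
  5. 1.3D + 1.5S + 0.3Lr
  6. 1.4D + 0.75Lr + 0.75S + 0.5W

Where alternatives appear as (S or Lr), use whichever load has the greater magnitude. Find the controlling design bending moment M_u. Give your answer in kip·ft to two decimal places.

(S or Lr) → S = 97.87 kip·ft.
1. 1.0(73.42) - 0.7(76.48) = 73.42 - 53.54 = 19.88
2. 1.4(73.42) = 102.79
3. 1.4(73.42) + 1.6(97.87) + 0.3(76.48) = 102.79 + 156.59 + 22.94 = 282.32
4. 1.4(73.42) + 0.7(76.48) + 0.5(46.69) = 179.67
5. 1.3(73.42) + 1.5(97.87) + 0.3(46.69) = 256.26
6. 1.4(73.42) + 0.75(46.69) + 0.75(97.87) + 0.5(76.48) = 102.79 + 35.02 + 73.40 + 38.24 = 249.45
Combination 3 governs: M_u = 282.32 kip·ft.

282.32 kip·ft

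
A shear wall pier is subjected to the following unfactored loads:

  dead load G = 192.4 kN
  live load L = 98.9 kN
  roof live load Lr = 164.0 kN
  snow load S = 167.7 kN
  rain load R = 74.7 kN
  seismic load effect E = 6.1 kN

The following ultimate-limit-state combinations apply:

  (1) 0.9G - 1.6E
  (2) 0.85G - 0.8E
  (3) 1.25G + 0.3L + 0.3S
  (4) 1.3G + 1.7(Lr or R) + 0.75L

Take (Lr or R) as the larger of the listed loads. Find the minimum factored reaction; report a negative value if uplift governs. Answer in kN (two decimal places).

(Lr or R) → Lr = 164.0 kN.
(1) 0.9(192.4) - 1.6(6.1) = 173.16 - 9.76 = 163.40
(2) 0.85(192.4) - 0.8(6.1) = 163.54 - 4.88 = 158.66
(3) 1.25(192.4) + 0.3(98.9) + 0.3(167.7) = 240.50 + 29.67 + 50.31 = 320.48
(4) 1.3(192.4) + 1.7(164.0) + 0.75(98.9) = 250.12 + 278.80 + 74.18 = 603.10
Combination 2 gives the minimum: 158.66 kN.

158.66 kN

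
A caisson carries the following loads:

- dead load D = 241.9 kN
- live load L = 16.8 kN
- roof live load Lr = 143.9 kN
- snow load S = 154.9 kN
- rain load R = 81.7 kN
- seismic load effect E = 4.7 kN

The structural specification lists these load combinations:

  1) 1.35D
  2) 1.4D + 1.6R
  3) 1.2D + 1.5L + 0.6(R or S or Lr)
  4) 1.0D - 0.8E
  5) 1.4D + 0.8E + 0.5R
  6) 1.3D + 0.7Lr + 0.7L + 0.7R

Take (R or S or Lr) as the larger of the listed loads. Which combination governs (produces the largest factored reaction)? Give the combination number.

Combination 6

(R or S or Lr) → S = 154.9 kN.
1) 1.35(241.9) = 326.6
2) 1.4(241.9) + 1.6(81.7) = 338.7 + 130.7 = 469.4
3) 1.2(241.9) + 1.5(16.8) + 0.6(154.9) = 290.3 + 25.2 + 92.9 = 408.4
4) 1.0(241.9) - 0.8(4.7) = 241.9 - 3.8 = 238.1
5) 1.4(241.9) + 0.8(4.7) + 0.5(81.7) = 383.3
6) 1.3(241.9) + 0.7(143.9) + 0.7(16.8) + 0.7(81.7) = 314.5 + 100.7 + 11.8 + 57.2 = 484.2
The largest value is 484.2 kN from combination 6.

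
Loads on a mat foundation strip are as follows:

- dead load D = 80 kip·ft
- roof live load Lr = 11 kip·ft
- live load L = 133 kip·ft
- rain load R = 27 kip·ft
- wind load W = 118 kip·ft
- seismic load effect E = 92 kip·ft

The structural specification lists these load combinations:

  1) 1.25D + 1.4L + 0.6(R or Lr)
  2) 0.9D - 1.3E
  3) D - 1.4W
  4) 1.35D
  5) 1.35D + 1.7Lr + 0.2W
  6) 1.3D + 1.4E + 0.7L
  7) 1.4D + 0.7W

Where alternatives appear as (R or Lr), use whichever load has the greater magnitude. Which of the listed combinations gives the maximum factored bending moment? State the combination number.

Combination 6

(R or Lr) → R = 27 kip·ft.
1) 1.25(80) + 1.4(133) + 0.6(27) = 100.00 + 186.20 + 16.20 = 302.40
2) 0.9(80) - 1.3(92) = 72.00 - 119.60 = -47.60
3) 1.0(80) - 1.4(118) = 80.00 - 165.20 = -85.20
4) 1.35(80) = 108.00
5) 1.35(80) + 1.7(11) + 0.2(118) = 108.00 + 18.70 + 23.60 = 150.30
6) 1.3(80) + 1.4(92) + 0.7(133) = 104.00 + 128.80 + 93.10 = 325.90
7) 1.4(80) + 0.7(118) = 112.00 + 82.60 = 194.60
The largest value is 325.90 kip·ft from combination 6.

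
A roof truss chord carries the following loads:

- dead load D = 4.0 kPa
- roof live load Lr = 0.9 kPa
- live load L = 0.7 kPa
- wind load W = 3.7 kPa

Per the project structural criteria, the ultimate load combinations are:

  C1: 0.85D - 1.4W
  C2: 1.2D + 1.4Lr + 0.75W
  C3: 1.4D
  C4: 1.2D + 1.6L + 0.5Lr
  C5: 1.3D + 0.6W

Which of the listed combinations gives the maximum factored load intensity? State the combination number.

Combination 2

C1: 0.85(4.0) - 1.4(3.7) = 3.4 - 5.2 = -1.8
C2: 1.2(4.0) + 1.4(0.9) + 0.75(3.7) = 8.8
C3: 1.4(4.0) = 5.6
C4: 1.2(4.0) + 1.6(0.7) + 0.5(0.9) = 4.8 + 1.1 + 0.5 = 6.4
C5: 1.3(4.0) + 0.6(3.7) = 5.2 + 2.2 = 7.4
The largest value is 8.8 kPa from combination 2.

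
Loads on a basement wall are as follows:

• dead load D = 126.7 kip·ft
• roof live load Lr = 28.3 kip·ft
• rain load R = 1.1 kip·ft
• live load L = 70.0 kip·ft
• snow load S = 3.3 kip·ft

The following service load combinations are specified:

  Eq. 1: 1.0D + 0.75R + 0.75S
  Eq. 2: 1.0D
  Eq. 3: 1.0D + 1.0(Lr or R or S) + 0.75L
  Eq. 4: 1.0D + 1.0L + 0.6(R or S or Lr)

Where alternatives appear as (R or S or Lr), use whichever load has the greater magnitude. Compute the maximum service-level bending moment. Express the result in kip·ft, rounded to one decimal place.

213.7 kip·ft

(Lr or R or S) → Lr = 28.3 kip·ft; (R or S or Lr) → Lr = 28.3 kip·ft.
Eq. 1: 1.0(126.7) + 0.75(1.1) + 0.75(3.3) = 130.0
Eq. 2: 1.0(126.7) = 126.7
Eq. 3: 1.0(126.7) + 1.0(28.3) + 0.75(70.0) = 207.5
Eq. 4: 1.0(126.7) + 1.0(70.0) + 0.6(28.3) = 213.7
Combination 4 governs: M = 213.7 kip·ft.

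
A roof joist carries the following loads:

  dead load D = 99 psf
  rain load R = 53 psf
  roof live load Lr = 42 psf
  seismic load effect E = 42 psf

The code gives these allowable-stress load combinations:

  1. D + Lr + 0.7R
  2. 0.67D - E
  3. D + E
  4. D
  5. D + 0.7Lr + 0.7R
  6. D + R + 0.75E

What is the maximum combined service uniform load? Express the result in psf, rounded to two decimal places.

183.50 psf

1. 1.0(99) + 1.0(42) + 0.7(53) = 178.10
2. 0.67(99) - 1.0(42) = 24.33
3. 1.0(99) + 1.0(42) = 141.00
4. 1.0(99) = 99.00
5. 1.0(99) + 0.7(42) + 0.7(53) = 165.50
6. 1.0(99) + 1.0(53) + 0.75(42) = 183.50
Combination 6 governs: q = 183.50 psf.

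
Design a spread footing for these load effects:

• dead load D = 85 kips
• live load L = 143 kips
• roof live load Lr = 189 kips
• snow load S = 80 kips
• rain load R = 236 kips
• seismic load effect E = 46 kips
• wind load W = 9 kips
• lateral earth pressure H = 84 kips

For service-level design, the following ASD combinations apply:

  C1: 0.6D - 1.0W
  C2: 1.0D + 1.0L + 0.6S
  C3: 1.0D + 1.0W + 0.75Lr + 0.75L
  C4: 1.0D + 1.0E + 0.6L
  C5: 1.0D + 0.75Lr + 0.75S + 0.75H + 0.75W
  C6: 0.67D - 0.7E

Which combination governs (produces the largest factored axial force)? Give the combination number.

C1: 0.6(85) - 1.0(9) = 51.00 - 9.00 = 42.00
C2: 1.0(85) + 1.0(143) + 0.6(80) = 85.00 + 143.00 + 48.00 = 276.00
C3: 1.0(85) + 1.0(9) + 0.75(189) + 0.75(143) = 85.00 + 9.00 + 141.75 + 107.25 = 343.00
C4: 1.0(85) + 1.0(46) + 0.6(143) = 85.00 + 46.00 + 85.80 = 216.80
C5: 1.0(85) + 0.75(189) + 0.75(80) + 0.75(84) + 0.75(9) = 85.00 + 141.75 + 60.00 + 63.00 + 6.75 = 356.50
C6: 0.67(85) - 0.7(46) = 56.95 - 32.20 = 24.75
The largest value is 356.50 kips from combination 5.

Combination 5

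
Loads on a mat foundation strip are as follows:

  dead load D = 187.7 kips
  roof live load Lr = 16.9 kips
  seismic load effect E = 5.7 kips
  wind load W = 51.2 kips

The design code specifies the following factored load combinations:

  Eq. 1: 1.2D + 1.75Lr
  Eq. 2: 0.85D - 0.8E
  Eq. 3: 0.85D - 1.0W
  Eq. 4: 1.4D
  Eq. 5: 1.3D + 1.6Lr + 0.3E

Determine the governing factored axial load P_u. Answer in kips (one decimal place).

272.8 kips

Eq. 1: 1.2(187.7) + 1.75(16.9) = 254.8
Eq. 2: 0.85(187.7) - 0.8(5.7) = 155.0
Eq. 3: 0.85(187.7) - 1.0(51.2) = 108.3
Eq. 4: 1.4(187.7) = 262.8
Eq. 5: 1.3(187.7) + 1.6(16.9) + 0.3(5.7) = 272.8
Maximum is from combination 5.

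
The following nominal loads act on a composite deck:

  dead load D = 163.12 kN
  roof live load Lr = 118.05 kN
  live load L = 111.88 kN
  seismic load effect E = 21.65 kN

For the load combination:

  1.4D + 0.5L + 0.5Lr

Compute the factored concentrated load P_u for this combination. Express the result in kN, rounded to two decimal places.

343.33 kN

1.4(163.12) + 0.5(111.88) + 0.5(118.05) = 343.33
P_u = 343.33 kN.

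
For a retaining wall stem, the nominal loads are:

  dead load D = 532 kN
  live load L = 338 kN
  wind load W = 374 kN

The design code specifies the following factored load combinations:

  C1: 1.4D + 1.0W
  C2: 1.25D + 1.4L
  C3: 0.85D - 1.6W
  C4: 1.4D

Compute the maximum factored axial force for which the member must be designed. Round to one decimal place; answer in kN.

C1: 1.4(532) + 1.0(374) = 744.8 + 374.0 = 1118.8
C2: 1.25(532) + 1.4(338) = 665.0 + 473.2 = 1138.2
C3: 0.85(532) - 1.6(374) = 452.2 - 598.4 = -146.2
C4: 1.4(532) = 744.8
The controlling combination is 2, giving 1138.2 kN.

1138.2 kN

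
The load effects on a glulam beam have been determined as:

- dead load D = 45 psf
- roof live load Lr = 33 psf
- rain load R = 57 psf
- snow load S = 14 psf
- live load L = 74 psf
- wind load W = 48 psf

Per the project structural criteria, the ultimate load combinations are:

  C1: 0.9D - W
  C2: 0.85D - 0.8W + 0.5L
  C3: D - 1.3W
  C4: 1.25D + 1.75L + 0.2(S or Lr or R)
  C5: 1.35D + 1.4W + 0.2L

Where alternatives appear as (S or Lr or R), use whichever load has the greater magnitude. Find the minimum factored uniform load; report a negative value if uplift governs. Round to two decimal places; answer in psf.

-17.40 psf

(S or Lr or R) → R = 57 psf.
C1: 0.9(45) - 1.0(48) = -7.50
C2: 0.85(45) - 0.8(48) + 0.5(74) = 36.85
C3: 1.0(45) - 1.3(48) = -17.40
C4: 1.25(45) + 1.75(74) + 0.2(57) = 197.15
C5: 1.35(45) + 1.4(48) + 0.2(74) = 142.75
Combination 3 gives the minimum: -17.40 psf.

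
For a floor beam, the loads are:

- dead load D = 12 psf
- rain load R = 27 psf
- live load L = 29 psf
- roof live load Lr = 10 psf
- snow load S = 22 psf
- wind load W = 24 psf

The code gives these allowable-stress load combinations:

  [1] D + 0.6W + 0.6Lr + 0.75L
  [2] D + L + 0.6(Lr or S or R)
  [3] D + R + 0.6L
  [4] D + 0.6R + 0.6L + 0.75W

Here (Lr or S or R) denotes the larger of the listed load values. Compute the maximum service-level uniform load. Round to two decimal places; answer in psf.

63.60 psf

(Lr or S or R) → R = 27 psf.
[1] 1.0(12) + 0.6(24) + 0.6(10) + 0.75(29) = 12.00 + 14.40 + 6.00 + 21.75 = 54.15
[2] 1.0(12) + 1.0(29) + 0.6(27) = 12.00 + 29.00 + 16.20 = 57.20
[3] 1.0(12) + 1.0(27) + 0.6(29) = 12.00 + 27.00 + 17.40 = 56.40
[4] 1.0(12) + 0.6(27) + 0.6(29) + 0.75(24) = 12.00 + 16.20 + 17.40 + 18.00 = 63.60
The controlling combination is 4, giving 63.60 psf.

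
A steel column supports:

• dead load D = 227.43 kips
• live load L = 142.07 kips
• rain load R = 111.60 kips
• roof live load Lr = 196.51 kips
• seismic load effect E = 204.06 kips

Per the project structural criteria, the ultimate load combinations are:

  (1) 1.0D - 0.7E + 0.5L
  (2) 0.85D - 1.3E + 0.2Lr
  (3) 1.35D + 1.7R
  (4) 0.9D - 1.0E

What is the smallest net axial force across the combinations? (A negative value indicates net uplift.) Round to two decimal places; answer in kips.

(1) 1.0(227.43) - 0.7(204.06) + 0.5(142.07) = 155.62
(2) 0.85(227.43) - 1.3(204.06) + 0.2(196.51) = 193.32 - 265.28 + 39.30 = -32.66
(3) 1.35(227.43) + 1.7(111.60) = 307.03 + 189.72 = 496.75
(4) 0.9(227.43) - 1.0(204.06) = 204.69 - 204.06 = 0.63
Combination 2 gives the minimum: -32.66 kips.

-32.66 kips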